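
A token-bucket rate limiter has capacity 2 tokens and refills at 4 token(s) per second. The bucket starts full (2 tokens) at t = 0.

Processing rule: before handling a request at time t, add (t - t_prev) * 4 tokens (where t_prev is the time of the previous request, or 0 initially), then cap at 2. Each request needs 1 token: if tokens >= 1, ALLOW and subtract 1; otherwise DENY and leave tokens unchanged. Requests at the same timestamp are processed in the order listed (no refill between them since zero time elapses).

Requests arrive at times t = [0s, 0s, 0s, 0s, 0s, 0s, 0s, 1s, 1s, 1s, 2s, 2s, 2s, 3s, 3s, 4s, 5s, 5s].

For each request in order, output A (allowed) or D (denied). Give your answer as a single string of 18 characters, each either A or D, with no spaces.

Simulating step by step:
  req#1 t=0s: ALLOW
  req#2 t=0s: ALLOW
  req#3 t=0s: DENY
  req#4 t=0s: DENY
  req#5 t=0s: DENY
  req#6 t=0s: DENY
  req#7 t=0s: DENY
  req#8 t=1s: ALLOW
  req#9 t=1s: ALLOW
  req#10 t=1s: DENY
  req#11 t=2s: ALLOW
  req#12 t=2s: ALLOW
  req#13 t=2s: DENY
  req#14 t=3s: ALLOW
  req#15 t=3s: ALLOW
  req#16 t=4s: ALLOW
  req#17 t=5s: ALLOW
  req#18 t=5s: ALLOW

Answer: AADDDDDAADAADAAAAA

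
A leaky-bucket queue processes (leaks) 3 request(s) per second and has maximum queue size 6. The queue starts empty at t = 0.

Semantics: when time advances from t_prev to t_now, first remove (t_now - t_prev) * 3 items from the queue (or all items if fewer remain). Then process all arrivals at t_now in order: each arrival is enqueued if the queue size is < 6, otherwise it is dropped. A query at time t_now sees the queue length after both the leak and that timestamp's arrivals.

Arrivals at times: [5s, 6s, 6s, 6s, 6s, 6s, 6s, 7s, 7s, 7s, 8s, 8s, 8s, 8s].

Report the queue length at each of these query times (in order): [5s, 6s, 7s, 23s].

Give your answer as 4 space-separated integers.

Queue lengths at query times:
  query t=5s: backlog = 1
  query t=6s: backlog = 6
  query t=7s: backlog = 6
  query t=23s: backlog = 0

Answer: 1 6 6 0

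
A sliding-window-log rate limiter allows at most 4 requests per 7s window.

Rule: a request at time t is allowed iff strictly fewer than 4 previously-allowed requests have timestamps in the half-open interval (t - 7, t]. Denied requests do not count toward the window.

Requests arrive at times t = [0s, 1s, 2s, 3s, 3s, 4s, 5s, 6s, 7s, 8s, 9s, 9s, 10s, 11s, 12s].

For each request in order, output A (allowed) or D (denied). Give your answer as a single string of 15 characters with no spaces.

Tracking allowed requests in the window:
  req#1 t=0s: ALLOW
  req#2 t=1s: ALLOW
  req#3 t=2s: ALLOW
  req#4 t=3s: ALLOW
  req#5 t=3s: DENY
  req#6 t=4s: DENY
  req#7 t=5s: DENY
  req#8 t=6s: DENY
  req#9 t=7s: ALLOW
  req#10 t=8s: ALLOW
  req#11 t=9s: ALLOW
  req#12 t=9s: DENY
  req#13 t=10s: ALLOW
  req#14 t=11s: DENY
  req#15 t=12s: DENY

Answer: AAAADDDDAAADADD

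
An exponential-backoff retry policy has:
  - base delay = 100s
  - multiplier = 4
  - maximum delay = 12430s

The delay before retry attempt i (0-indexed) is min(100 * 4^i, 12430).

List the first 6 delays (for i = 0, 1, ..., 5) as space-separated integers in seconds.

Answer: 100 400 1600 6400 12430 12430

Derivation:
Computing each delay:
  i=0: min(100*4^0, 12430) = 100
  i=1: min(100*4^1, 12430) = 400
  i=2: min(100*4^2, 12430) = 1600
  i=3: min(100*4^3, 12430) = 6400
  i=4: min(100*4^4, 12430) = 12430
  i=5: min(100*4^5, 12430) = 12430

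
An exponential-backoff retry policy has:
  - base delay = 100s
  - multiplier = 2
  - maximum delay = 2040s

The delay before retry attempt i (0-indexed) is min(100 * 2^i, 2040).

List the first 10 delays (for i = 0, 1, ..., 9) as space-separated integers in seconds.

Computing each delay:
  i=0: min(100*2^0, 2040) = 100
  i=1: min(100*2^1, 2040) = 200
  i=2: min(100*2^2, 2040) = 400
  i=3: min(100*2^3, 2040) = 800
  i=4: min(100*2^4, 2040) = 1600
  i=5: min(100*2^5, 2040) = 2040
  i=6: min(100*2^6, 2040) = 2040
  i=7: min(100*2^7, 2040) = 2040
  i=8: min(100*2^8, 2040) = 2040
  i=9: min(100*2^9, 2040) = 2040

Answer: 100 200 400 800 1600 2040 2040 2040 2040 2040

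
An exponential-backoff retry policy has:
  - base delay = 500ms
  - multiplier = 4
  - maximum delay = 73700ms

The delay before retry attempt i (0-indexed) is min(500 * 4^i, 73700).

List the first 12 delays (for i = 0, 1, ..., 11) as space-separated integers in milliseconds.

Computing each delay:
  i=0: min(500*4^0, 73700) = 500
  i=1: min(500*4^1, 73700) = 2000
  i=2: min(500*4^2, 73700) = 8000
  i=3: min(500*4^3, 73700) = 32000
  i=4: min(500*4^4, 73700) = 73700
  i=5: min(500*4^5, 73700) = 73700
  i=6: min(500*4^6, 73700) = 73700
  i=7: min(500*4^7, 73700) = 73700
  i=8: min(500*4^8, 73700) = 73700
  i=9: min(500*4^9, 73700) = 73700
  i=10: min(500*4^10, 73700) = 73700
  i=11: min(500*4^11, 73700) = 73700

Answer: 500 2000 8000 32000 73700 73700 73700 73700 73700 73700 73700 73700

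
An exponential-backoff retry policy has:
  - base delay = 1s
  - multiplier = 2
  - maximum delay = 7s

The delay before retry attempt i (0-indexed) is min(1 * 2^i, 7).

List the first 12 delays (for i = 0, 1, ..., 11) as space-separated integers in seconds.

Answer: 1 2 4 7 7 7 7 7 7 7 7 7

Derivation:
Computing each delay:
  i=0: min(1*2^0, 7) = 1
  i=1: min(1*2^1, 7) = 2
  i=2: min(1*2^2, 7) = 4
  i=3: min(1*2^3, 7) = 7
  i=4: min(1*2^4, 7) = 7
  i=5: min(1*2^5, 7) = 7
  i=6: min(1*2^6, 7) = 7
  i=7: min(1*2^7, 7) = 7
  i=8: min(1*2^8, 7) = 7
  i=9: min(1*2^9, 7) = 7
  i=10: min(1*2^10, 7) = 7
  i=11: min(1*2^11, 7) = 7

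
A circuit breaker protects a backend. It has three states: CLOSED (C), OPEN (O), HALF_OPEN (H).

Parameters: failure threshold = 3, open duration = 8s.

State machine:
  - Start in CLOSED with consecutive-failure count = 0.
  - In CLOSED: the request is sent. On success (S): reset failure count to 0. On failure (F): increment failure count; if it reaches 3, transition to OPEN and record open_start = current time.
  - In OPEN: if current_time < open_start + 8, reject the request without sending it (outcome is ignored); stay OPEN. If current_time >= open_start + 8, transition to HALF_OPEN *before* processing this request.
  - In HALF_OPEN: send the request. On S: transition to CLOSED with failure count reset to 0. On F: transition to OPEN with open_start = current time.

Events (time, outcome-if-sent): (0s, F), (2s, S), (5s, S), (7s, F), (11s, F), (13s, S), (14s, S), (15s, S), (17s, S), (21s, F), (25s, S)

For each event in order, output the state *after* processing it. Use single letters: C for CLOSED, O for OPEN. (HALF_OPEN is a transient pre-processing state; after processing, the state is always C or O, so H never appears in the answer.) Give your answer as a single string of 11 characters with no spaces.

State after each event:
  event#1 t=0s outcome=F: state=CLOSED
  event#2 t=2s outcome=S: state=CLOSED
  event#3 t=5s outcome=S: state=CLOSED
  event#4 t=7s outcome=F: state=CLOSED
  event#5 t=11s outcome=F: state=CLOSED
  event#6 t=13s outcome=S: state=CLOSED
  event#7 t=14s outcome=S: state=CLOSED
  event#8 t=15s outcome=S: state=CLOSED
  event#9 t=17s outcome=S: state=CLOSED
  event#10 t=21s outcome=F: state=CLOSED
  event#11 t=25s outcome=S: state=CLOSED

Answer: CCCCCCCCCCC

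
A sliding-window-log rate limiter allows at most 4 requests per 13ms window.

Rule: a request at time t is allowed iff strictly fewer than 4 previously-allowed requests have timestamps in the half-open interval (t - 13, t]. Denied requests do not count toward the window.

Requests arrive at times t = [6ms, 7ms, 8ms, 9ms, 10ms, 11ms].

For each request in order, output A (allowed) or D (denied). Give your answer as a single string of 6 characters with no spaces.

Answer: AAAADD

Derivation:
Tracking allowed requests in the window:
  req#1 t=6ms: ALLOW
  req#2 t=7ms: ALLOW
  req#3 t=8ms: ALLOW
  req#4 t=9ms: ALLOW
  req#5 t=10ms: DENY
  req#6 t=11ms: DENY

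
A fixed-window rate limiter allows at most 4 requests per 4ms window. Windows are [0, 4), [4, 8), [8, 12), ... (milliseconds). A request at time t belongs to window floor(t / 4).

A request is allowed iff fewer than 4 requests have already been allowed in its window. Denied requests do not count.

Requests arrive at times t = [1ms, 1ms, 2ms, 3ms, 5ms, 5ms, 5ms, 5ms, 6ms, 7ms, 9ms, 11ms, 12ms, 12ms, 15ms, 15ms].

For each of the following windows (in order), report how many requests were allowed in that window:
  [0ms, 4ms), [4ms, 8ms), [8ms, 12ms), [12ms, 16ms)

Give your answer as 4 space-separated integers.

Processing requests:
  req#1 t=1ms (window 0): ALLOW
  req#2 t=1ms (window 0): ALLOW
  req#3 t=2ms (window 0): ALLOW
  req#4 t=3ms (window 0): ALLOW
  req#5 t=5ms (window 1): ALLOW
  req#6 t=5ms (window 1): ALLOW
  req#7 t=5ms (window 1): ALLOW
  req#8 t=5ms (window 1): ALLOW
  req#9 t=6ms (window 1): DENY
  req#10 t=7ms (window 1): DENY
  req#11 t=9ms (window 2): ALLOW
  req#12 t=11ms (window 2): ALLOW
  req#13 t=12ms (window 3): ALLOW
  req#14 t=12ms (window 3): ALLOW
  req#15 t=15ms (window 3): ALLOW
  req#16 t=15ms (window 3): ALLOW

Allowed counts by window: 4 4 2 4

Answer: 4 4 2 4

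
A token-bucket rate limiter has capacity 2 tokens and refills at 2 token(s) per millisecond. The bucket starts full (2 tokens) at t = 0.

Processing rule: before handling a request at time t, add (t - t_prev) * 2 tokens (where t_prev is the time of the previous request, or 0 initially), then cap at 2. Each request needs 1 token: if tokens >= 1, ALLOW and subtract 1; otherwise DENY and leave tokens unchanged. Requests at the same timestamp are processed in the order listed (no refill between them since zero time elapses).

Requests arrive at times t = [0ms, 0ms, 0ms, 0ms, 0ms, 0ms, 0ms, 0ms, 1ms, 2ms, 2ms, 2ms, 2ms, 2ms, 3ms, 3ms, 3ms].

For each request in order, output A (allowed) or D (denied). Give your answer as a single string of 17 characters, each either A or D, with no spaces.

Simulating step by step:
  req#1 t=0ms: ALLOW
  req#2 t=0ms: ALLOW
  req#3 t=0ms: DENY
  req#4 t=0ms: DENY
  req#5 t=0ms: DENY
  req#6 t=0ms: DENY
  req#7 t=0ms: DENY
  req#8 t=0ms: DENY
  req#9 t=1ms: ALLOW
  req#10 t=2ms: ALLOW
  req#11 t=2ms: ALLOW
  req#12 t=2ms: DENY
  req#13 t=2ms: DENY
  req#14 t=2ms: DENY
  req#15 t=3ms: ALLOW
  req#16 t=3ms: ALLOW
  req#17 t=3ms: DENY

Answer: AADDDDDDAAADDDAAD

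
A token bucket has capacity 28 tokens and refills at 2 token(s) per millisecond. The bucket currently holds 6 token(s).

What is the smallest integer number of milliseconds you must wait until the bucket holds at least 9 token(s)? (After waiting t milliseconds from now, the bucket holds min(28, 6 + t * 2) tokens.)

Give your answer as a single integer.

Need 6 + t * 2 >= 9, so t >= 3/2.
Smallest integer t = ceil(3/2) = 2.

Answer: 2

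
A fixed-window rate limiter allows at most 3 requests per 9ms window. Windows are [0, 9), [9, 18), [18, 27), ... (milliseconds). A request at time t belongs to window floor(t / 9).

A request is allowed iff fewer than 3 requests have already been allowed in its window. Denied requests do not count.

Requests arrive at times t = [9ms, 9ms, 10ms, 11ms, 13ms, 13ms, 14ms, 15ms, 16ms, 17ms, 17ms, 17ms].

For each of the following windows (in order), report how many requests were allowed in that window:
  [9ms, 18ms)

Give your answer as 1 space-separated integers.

Answer: 3

Derivation:
Processing requests:
  req#1 t=9ms (window 1): ALLOW
  req#2 t=9ms (window 1): ALLOW
  req#3 t=10ms (window 1): ALLOW
  req#4 t=11ms (window 1): DENY
  req#5 t=13ms (window 1): DENY
  req#6 t=13ms (window 1): DENY
  req#7 t=14ms (window 1): DENY
  req#8 t=15ms (window 1): DENY
  req#9 t=16ms (window 1): DENY
  req#10 t=17ms (window 1): DENY
  req#11 t=17ms (window 1): DENY
  req#12 t=17ms (window 1): DENY

Allowed counts by window: 3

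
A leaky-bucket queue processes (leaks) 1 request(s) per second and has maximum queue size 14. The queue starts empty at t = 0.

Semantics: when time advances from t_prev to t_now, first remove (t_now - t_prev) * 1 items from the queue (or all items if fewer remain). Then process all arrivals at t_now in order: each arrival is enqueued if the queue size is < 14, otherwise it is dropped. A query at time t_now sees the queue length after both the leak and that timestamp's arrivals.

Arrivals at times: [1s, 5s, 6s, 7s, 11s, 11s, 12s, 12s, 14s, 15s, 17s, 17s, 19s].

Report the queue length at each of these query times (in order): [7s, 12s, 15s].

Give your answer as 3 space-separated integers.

Queue lengths at query times:
  query t=7s: backlog = 1
  query t=12s: backlog = 3
  query t=15s: backlog = 2

Answer: 1 3 2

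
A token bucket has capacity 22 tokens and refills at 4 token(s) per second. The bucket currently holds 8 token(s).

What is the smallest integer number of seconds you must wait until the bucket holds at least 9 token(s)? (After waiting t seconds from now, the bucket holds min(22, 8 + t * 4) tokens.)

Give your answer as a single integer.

Answer: 1

Derivation:
Need 8 + t * 4 >= 9, so t >= 1/4.
Smallest integer t = ceil(1/4) = 1.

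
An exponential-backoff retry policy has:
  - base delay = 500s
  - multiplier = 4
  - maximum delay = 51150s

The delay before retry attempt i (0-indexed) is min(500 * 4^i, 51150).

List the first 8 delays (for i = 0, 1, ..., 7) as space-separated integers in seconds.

Computing each delay:
  i=0: min(500*4^0, 51150) = 500
  i=1: min(500*4^1, 51150) = 2000
  i=2: min(500*4^2, 51150) = 8000
  i=3: min(500*4^3, 51150) = 32000
  i=4: min(500*4^4, 51150) = 51150
  i=5: min(500*4^5, 51150) = 51150
  i=6: min(500*4^6, 51150) = 51150
  i=7: min(500*4^7, 51150) = 51150

Answer: 500 2000 8000 32000 51150 51150 51150 51150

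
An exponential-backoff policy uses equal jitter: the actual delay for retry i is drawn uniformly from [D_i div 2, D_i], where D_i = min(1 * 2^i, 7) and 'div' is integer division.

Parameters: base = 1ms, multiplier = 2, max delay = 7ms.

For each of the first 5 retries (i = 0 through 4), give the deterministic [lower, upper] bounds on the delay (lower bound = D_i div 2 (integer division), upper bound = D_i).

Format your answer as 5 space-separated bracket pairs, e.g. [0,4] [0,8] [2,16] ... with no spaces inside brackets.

Computing bounds per retry:
  i=0: D_i=min(1*2^0,7)=1, bounds=[0,1]
  i=1: D_i=min(1*2^1,7)=2, bounds=[1,2]
  i=2: D_i=min(1*2^2,7)=4, bounds=[2,4]
  i=3: D_i=min(1*2^3,7)=7, bounds=[3,7]
  i=4: D_i=min(1*2^4,7)=7, bounds=[3,7]

Answer: [0,1] [1,2] [2,4] [3,7] [3,7]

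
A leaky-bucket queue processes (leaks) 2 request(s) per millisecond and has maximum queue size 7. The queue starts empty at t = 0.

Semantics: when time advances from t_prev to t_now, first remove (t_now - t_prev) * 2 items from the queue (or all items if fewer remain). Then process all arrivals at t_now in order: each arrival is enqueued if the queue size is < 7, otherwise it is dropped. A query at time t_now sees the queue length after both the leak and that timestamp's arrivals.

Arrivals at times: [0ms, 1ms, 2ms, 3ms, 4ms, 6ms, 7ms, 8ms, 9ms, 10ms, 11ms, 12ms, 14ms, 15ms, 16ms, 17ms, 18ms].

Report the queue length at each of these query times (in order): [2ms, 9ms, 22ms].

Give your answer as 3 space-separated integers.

Answer: 1 1 0

Derivation:
Queue lengths at query times:
  query t=2ms: backlog = 1
  query t=9ms: backlog = 1
  query t=22ms: backlog = 0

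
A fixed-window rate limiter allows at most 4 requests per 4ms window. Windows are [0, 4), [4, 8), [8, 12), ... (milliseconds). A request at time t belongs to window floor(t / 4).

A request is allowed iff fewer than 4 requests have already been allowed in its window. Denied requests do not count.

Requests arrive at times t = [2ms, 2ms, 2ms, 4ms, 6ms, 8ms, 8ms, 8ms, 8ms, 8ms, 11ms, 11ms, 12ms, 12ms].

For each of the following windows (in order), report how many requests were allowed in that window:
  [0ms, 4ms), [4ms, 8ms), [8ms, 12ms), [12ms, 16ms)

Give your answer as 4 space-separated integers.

Answer: 3 2 4 2

Derivation:
Processing requests:
  req#1 t=2ms (window 0): ALLOW
  req#2 t=2ms (window 0): ALLOW
  req#3 t=2ms (window 0): ALLOW
  req#4 t=4ms (window 1): ALLOW
  req#5 t=6ms (window 1): ALLOW
  req#6 t=8ms (window 2): ALLOW
  req#7 t=8ms (window 2): ALLOW
  req#8 t=8ms (window 2): ALLOW
  req#9 t=8ms (window 2): ALLOW
  req#10 t=8ms (window 2): DENY
  req#11 t=11ms (window 2): DENY
  req#12 t=11ms (window 2): DENY
  req#13 t=12ms (window 3): ALLOW
  req#14 t=12ms (window 3): ALLOW

Allowed counts by window: 3 2 4 2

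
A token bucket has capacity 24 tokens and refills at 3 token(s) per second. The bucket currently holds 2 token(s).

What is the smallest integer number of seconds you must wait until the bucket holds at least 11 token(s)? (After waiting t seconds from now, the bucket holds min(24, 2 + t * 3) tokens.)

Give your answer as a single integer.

Need 2 + t * 3 >= 11, so t >= 9/3.
Smallest integer t = ceil(9/3) = 3.

Answer: 3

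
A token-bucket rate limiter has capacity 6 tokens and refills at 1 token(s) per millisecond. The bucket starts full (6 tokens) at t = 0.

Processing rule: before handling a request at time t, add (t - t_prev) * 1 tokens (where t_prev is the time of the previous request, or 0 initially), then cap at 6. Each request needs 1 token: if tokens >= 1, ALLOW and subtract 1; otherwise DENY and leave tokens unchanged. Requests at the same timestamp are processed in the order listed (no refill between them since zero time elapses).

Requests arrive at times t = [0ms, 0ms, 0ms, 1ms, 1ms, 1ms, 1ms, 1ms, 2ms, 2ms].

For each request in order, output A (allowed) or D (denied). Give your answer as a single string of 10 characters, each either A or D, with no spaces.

Simulating step by step:
  req#1 t=0ms: ALLOW
  req#2 t=0ms: ALLOW
  req#3 t=0ms: ALLOW
  req#4 t=1ms: ALLOW
  req#5 t=1ms: ALLOW
  req#6 t=1ms: ALLOW
  req#7 t=1ms: ALLOW
  req#8 t=1ms: DENY
  req#9 t=2ms: ALLOW
  req#10 t=2ms: DENY

Answer: AAAAAAADAD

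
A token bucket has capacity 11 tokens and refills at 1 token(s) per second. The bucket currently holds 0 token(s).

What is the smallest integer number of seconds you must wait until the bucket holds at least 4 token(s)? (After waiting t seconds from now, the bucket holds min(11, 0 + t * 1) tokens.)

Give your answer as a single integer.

Answer: 4

Derivation:
Need 0 + t * 1 >= 4, so t >= 4/1.
Smallest integer t = ceil(4/1) = 4.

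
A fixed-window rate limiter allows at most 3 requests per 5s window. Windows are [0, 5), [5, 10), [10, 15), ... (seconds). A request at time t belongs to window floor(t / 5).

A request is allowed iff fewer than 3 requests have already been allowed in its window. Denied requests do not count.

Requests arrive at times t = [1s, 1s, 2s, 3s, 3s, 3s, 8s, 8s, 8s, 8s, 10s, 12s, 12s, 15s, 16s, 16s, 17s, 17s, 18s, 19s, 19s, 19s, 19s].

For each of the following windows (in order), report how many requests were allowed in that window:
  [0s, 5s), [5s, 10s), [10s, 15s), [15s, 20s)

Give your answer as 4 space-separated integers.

Answer: 3 3 3 3

Derivation:
Processing requests:
  req#1 t=1s (window 0): ALLOW
  req#2 t=1s (window 0): ALLOW
  req#3 t=2s (window 0): ALLOW
  req#4 t=3s (window 0): DENY
  req#5 t=3s (window 0): DENY
  req#6 t=3s (window 0): DENY
  req#7 t=8s (window 1): ALLOW
  req#8 t=8s (window 1): ALLOW
  req#9 t=8s (window 1): ALLOW
  req#10 t=8s (window 1): DENY
  req#11 t=10s (window 2): ALLOW
  req#12 t=12s (window 2): ALLOW
  req#13 t=12s (window 2): ALLOW
  req#14 t=15s (window 3): ALLOW
  req#15 t=16s (window 3): ALLOW
  req#16 t=16s (window 3): ALLOW
  req#17 t=17s (window 3): DENY
  req#18 t=17s (window 3): DENY
  req#19 t=18s (window 3): DENY
  req#20 t=19s (window 3): DENY
  req#21 t=19s (window 3): DENY
  req#22 t=19s (window 3): DENY
  req#23 t=19s (window 3): DENY

Allowed counts by window: 3 3 3 3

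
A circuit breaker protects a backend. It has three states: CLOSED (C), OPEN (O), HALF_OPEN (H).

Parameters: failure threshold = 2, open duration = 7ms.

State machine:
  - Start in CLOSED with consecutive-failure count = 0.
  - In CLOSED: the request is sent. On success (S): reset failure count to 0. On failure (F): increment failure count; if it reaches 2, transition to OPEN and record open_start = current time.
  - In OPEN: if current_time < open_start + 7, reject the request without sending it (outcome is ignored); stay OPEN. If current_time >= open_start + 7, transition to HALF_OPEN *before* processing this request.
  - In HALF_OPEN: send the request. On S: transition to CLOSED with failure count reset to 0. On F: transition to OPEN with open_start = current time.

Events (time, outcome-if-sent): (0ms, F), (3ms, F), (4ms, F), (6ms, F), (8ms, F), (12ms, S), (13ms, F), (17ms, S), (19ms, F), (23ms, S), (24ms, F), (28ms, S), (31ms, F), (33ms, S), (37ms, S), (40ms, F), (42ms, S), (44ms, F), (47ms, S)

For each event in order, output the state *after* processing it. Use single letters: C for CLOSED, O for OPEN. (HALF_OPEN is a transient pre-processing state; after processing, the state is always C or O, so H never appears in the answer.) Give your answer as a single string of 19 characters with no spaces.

Answer: COOOOCCCCCCCCCCCCCC

Derivation:
State after each event:
  event#1 t=0ms outcome=F: state=CLOSED
  event#2 t=3ms outcome=F: state=OPEN
  event#3 t=4ms outcome=F: state=OPEN
  event#4 t=6ms outcome=F: state=OPEN
  event#5 t=8ms outcome=F: state=OPEN
  event#6 t=12ms outcome=S: state=CLOSED
  event#7 t=13ms outcome=F: state=CLOSED
  event#8 t=17ms outcome=S: state=CLOSED
  event#9 t=19ms outcome=F: state=CLOSED
  event#10 t=23ms outcome=S: state=CLOSED
  event#11 t=24ms outcome=F: state=CLOSED
  event#12 t=28ms outcome=S: state=CLOSED
  event#13 t=31ms outcome=F: state=CLOSED
  event#14 t=33ms outcome=S: state=CLOSED
  event#15 t=37ms outcome=S: state=CLOSED
  event#16 t=40ms outcome=F: state=CLOSED
  event#17 t=42ms outcome=S: state=CLOSED
  event#18 t=44ms outcome=F: state=CLOSED
  event#19 t=47ms outcome=S: state=CLOSED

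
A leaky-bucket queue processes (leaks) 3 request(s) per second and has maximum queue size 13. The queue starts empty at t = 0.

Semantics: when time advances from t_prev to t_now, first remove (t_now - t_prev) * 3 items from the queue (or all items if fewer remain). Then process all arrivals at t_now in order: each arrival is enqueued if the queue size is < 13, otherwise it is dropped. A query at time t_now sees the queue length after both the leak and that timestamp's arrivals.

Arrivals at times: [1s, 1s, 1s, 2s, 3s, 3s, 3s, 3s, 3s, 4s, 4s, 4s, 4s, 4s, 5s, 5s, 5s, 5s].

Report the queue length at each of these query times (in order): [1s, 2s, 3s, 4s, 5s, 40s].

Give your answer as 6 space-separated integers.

Queue lengths at query times:
  query t=1s: backlog = 3
  query t=2s: backlog = 1
  query t=3s: backlog = 5
  query t=4s: backlog = 7
  query t=5s: backlog = 8
  query t=40s: backlog = 0

Answer: 3 1 5 7 8 0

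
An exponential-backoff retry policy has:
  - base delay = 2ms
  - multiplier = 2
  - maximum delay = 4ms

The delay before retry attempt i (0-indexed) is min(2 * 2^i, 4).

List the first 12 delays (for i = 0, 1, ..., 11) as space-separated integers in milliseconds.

Answer: 2 4 4 4 4 4 4 4 4 4 4 4

Derivation:
Computing each delay:
  i=0: min(2*2^0, 4) = 2
  i=1: min(2*2^1, 4) = 4
  i=2: min(2*2^2, 4) = 4
  i=3: min(2*2^3, 4) = 4
  i=4: min(2*2^4, 4) = 4
  i=5: min(2*2^5, 4) = 4
  i=6: min(2*2^6, 4) = 4
  i=7: min(2*2^7, 4) = 4
  i=8: min(2*2^8, 4) = 4
  i=9: min(2*2^9, 4) = 4
  i=10: min(2*2^10, 4) = 4
  i=11: min(2*2^11, 4) = 4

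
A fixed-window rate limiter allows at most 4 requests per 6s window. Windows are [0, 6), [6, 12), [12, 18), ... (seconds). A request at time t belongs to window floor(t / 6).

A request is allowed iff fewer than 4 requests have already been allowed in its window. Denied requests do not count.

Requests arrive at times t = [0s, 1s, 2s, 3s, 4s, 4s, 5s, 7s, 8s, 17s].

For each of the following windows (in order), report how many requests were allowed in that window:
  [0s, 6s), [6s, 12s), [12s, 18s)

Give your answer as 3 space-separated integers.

Answer: 4 2 1

Derivation:
Processing requests:
  req#1 t=0s (window 0): ALLOW
  req#2 t=1s (window 0): ALLOW
  req#3 t=2s (window 0): ALLOW
  req#4 t=3s (window 0): ALLOW
  req#5 t=4s (window 0): DENY
  req#6 t=4s (window 0): DENY
  req#7 t=5s (window 0): DENY
  req#8 t=7s (window 1): ALLOW
  req#9 t=8s (window 1): ALLOW
  req#10 t=17s (window 2): ALLOW

Allowed counts by window: 4 2 1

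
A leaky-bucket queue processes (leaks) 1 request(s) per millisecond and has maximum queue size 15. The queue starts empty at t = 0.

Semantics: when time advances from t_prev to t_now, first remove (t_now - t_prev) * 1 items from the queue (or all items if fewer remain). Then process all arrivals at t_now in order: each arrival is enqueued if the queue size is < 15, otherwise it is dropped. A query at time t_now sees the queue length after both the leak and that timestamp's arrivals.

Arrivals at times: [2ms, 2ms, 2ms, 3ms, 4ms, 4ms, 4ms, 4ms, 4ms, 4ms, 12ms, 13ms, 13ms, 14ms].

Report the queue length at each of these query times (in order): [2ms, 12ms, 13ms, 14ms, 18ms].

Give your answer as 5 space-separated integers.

Answer: 3 1 2 2 0

Derivation:
Queue lengths at query times:
  query t=2ms: backlog = 3
  query t=12ms: backlog = 1
  query t=13ms: backlog = 2
  query t=14ms: backlog = 2
  query t=18ms: backlog = 0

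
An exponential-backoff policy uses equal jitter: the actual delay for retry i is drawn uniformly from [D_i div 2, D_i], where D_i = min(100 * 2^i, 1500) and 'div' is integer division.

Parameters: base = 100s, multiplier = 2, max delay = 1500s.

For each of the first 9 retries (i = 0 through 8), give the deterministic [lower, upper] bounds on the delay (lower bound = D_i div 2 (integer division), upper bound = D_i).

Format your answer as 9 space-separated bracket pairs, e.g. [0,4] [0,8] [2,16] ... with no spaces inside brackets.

Answer: [50,100] [100,200] [200,400] [400,800] [750,1500] [750,1500] [750,1500] [750,1500] [750,1500]

Derivation:
Computing bounds per retry:
  i=0: D_i=min(100*2^0,1500)=100, bounds=[50,100]
  i=1: D_i=min(100*2^1,1500)=200, bounds=[100,200]
  i=2: D_i=min(100*2^2,1500)=400, bounds=[200,400]
  i=3: D_i=min(100*2^3,1500)=800, bounds=[400,800]
  i=4: D_i=min(100*2^4,1500)=1500, bounds=[750,1500]
  i=5: D_i=min(100*2^5,1500)=1500, bounds=[750,1500]
  i=6: D_i=min(100*2^6,1500)=1500, bounds=[750,1500]
  i=7: D_i=min(100*2^7,1500)=1500, bounds=[750,1500]
  i=8: D_i=min(100*2^8,1500)=1500, bounds=[750,1500]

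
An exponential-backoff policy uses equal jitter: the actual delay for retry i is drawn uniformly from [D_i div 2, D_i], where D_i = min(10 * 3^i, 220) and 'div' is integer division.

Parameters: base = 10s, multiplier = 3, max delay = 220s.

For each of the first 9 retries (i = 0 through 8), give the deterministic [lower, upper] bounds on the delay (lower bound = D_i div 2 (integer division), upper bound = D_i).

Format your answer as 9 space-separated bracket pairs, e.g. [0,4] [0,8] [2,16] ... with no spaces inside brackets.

Computing bounds per retry:
  i=0: D_i=min(10*3^0,220)=10, bounds=[5,10]
  i=1: D_i=min(10*3^1,220)=30, bounds=[15,30]
  i=2: D_i=min(10*3^2,220)=90, bounds=[45,90]
  i=3: D_i=min(10*3^3,220)=220, bounds=[110,220]
  i=4: D_i=min(10*3^4,220)=220, bounds=[110,220]
  i=5: D_i=min(10*3^5,220)=220, bounds=[110,220]
  i=6: D_i=min(10*3^6,220)=220, bounds=[110,220]
  i=7: D_i=min(10*3^7,220)=220, bounds=[110,220]
  i=8: D_i=min(10*3^8,220)=220, bounds=[110,220]

Answer: [5,10] [15,30] [45,90] [110,220] [110,220] [110,220] [110,220] [110,220] [110,220]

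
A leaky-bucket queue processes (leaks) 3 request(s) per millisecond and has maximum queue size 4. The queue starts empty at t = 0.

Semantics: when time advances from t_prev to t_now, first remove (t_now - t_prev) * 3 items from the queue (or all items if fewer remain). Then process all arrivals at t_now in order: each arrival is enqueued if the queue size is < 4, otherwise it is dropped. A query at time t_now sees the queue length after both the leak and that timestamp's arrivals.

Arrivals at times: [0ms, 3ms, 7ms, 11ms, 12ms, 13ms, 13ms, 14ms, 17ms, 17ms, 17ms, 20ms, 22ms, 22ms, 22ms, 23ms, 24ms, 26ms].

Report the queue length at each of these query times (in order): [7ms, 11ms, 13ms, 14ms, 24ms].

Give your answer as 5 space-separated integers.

Queue lengths at query times:
  query t=7ms: backlog = 1
  query t=11ms: backlog = 1
  query t=13ms: backlog = 2
  query t=14ms: backlog = 1
  query t=24ms: backlog = 1

Answer: 1 1 2 1 1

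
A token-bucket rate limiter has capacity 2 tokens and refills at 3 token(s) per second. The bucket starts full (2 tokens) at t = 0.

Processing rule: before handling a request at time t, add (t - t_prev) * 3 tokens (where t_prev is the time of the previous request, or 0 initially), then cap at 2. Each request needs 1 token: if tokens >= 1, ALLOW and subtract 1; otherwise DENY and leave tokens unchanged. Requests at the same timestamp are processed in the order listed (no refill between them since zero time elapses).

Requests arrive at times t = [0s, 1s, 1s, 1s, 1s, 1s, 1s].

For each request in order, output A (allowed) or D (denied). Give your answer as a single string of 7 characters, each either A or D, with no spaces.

Answer: AAADDDD

Derivation:
Simulating step by step:
  req#1 t=0s: ALLOW
  req#2 t=1s: ALLOW
  req#3 t=1s: ALLOW
  req#4 t=1s: DENY
  req#5 t=1s: DENY
  req#6 t=1s: DENY
  req#7 t=1s: DENY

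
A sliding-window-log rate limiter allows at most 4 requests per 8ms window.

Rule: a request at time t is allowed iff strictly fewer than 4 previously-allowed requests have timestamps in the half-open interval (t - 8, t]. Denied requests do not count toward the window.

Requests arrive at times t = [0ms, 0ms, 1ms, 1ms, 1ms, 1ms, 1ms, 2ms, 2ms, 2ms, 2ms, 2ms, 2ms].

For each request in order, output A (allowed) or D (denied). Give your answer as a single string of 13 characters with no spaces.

Answer: AAAADDDDDDDDD

Derivation:
Tracking allowed requests in the window:
  req#1 t=0ms: ALLOW
  req#2 t=0ms: ALLOW
  req#3 t=1ms: ALLOW
  req#4 t=1ms: ALLOW
  req#5 t=1ms: DENY
  req#6 t=1ms: DENY
  req#7 t=1ms: DENY
  req#8 t=2ms: DENY
  req#9 t=2ms: DENY
  req#10 t=2ms: DENY
  req#11 t=2ms: DENY
  req#12 t=2ms: DENY
  req#13 t=2ms: DENY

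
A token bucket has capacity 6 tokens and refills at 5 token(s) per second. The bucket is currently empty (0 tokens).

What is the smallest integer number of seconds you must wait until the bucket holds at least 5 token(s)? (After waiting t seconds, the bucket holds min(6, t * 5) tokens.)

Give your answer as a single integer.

Answer: 1

Derivation:
Need t * 5 >= 5, so t >= 5/5.
Smallest integer t = ceil(5/5) = 1.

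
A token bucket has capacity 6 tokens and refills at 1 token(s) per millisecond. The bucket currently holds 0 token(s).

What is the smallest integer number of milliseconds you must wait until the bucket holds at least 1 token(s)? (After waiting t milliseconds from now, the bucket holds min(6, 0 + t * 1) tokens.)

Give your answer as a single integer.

Need 0 + t * 1 >= 1, so t >= 1/1.
Smallest integer t = ceil(1/1) = 1.

Answer: 1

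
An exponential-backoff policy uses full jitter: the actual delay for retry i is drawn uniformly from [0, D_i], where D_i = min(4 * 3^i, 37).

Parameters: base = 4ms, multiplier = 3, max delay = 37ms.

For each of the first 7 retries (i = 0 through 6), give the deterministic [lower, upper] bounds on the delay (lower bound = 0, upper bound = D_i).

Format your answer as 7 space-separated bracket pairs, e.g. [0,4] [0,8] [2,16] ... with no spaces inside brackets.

Computing bounds per retry:
  i=0: D_i=min(4*3^0,37)=4, bounds=[0,4]
  i=1: D_i=min(4*3^1,37)=12, bounds=[0,12]
  i=2: D_i=min(4*3^2,37)=36, bounds=[0,36]
  i=3: D_i=min(4*3^3,37)=37, bounds=[0,37]
  i=4: D_i=min(4*3^4,37)=37, bounds=[0,37]
  i=5: D_i=min(4*3^5,37)=37, bounds=[0,37]
  i=6: D_i=min(4*3^6,37)=37, bounds=[0,37]

Answer: [0,4] [0,12] [0,36] [0,37] [0,37] [0,37] [0,37]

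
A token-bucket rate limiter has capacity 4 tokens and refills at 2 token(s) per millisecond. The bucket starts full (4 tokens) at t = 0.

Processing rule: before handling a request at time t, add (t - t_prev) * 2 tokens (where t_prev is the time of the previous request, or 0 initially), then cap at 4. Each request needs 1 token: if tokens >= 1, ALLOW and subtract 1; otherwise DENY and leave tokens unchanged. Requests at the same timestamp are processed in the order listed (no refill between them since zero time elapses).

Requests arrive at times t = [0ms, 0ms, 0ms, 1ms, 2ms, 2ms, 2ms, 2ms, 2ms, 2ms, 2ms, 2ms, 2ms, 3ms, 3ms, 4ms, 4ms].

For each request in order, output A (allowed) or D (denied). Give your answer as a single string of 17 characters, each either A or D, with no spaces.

Answer: AAAAAAAADDDDDAAAA

Derivation:
Simulating step by step:
  req#1 t=0ms: ALLOW
  req#2 t=0ms: ALLOW
  req#3 t=0ms: ALLOW
  req#4 t=1ms: ALLOW
  req#5 t=2ms: ALLOW
  req#6 t=2ms: ALLOW
  req#7 t=2ms: ALLOW
  req#8 t=2ms: ALLOW
  req#9 t=2ms: DENY
  req#10 t=2ms: DENY
  req#11 t=2ms: DENY
  req#12 t=2ms: DENY
  req#13 t=2ms: DENY
  req#14 t=3ms: ALLOW
  req#15 t=3ms: ALLOW
  req#16 t=4ms: ALLOW
  req#17 t=4ms: ALLOW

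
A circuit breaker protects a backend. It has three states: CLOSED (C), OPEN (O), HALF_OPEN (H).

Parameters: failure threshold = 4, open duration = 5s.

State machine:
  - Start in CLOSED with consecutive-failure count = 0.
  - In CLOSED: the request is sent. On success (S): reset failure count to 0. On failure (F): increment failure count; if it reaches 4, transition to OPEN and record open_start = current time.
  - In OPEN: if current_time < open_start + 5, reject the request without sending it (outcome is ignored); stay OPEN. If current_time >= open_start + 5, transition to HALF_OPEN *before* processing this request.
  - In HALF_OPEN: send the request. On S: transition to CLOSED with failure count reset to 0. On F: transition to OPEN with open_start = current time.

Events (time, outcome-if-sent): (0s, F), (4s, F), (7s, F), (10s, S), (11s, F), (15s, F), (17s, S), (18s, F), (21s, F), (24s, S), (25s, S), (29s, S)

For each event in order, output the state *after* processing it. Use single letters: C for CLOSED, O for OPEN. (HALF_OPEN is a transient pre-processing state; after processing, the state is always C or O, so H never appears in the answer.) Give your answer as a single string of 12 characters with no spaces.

Answer: CCCCCCCCCCCC

Derivation:
State after each event:
  event#1 t=0s outcome=F: state=CLOSED
  event#2 t=4s outcome=F: state=CLOSED
  event#3 t=7s outcome=F: state=CLOSED
  event#4 t=10s outcome=S: state=CLOSED
  event#5 t=11s outcome=F: state=CLOSED
  event#6 t=15s outcome=F: state=CLOSED
  event#7 t=17s outcome=S: state=CLOSED
  event#8 t=18s outcome=F: state=CLOSED
  event#9 t=21s outcome=F: state=CLOSED
  event#10 t=24s outcome=S: state=CLOSED
  event#11 t=25s outcome=S: state=CLOSED
  event#12 t=29s outcome=S: state=CLOSED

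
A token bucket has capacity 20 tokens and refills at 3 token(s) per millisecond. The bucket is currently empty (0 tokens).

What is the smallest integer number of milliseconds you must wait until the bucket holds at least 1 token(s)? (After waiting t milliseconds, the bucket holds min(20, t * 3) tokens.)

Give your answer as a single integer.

Answer: 1

Derivation:
Need t * 3 >= 1, so t >= 1/3.
Smallest integer t = ceil(1/3) = 1.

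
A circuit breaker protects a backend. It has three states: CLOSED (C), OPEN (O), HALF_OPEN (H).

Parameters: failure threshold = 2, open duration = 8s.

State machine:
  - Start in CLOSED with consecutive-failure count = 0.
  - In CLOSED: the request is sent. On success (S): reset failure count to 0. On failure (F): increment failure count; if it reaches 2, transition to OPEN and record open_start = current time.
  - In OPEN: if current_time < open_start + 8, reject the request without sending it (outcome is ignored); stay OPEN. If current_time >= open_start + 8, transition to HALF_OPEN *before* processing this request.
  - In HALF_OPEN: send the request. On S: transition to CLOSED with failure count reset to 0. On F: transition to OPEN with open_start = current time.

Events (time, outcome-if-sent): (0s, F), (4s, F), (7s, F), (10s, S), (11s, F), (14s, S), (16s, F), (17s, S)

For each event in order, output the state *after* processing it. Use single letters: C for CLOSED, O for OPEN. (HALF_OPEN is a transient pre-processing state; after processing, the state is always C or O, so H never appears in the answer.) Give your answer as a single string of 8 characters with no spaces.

Answer: COOOOCCC

Derivation:
State after each event:
  event#1 t=0s outcome=F: state=CLOSED
  event#2 t=4s outcome=F: state=OPEN
  event#3 t=7s outcome=F: state=OPEN
  event#4 t=10s outcome=S: state=OPEN
  event#5 t=11s outcome=F: state=OPEN
  event#6 t=14s outcome=S: state=CLOSED
  event#7 t=16s outcome=F: state=CLOSED
  event#8 t=17s outcome=S: state=CLOSED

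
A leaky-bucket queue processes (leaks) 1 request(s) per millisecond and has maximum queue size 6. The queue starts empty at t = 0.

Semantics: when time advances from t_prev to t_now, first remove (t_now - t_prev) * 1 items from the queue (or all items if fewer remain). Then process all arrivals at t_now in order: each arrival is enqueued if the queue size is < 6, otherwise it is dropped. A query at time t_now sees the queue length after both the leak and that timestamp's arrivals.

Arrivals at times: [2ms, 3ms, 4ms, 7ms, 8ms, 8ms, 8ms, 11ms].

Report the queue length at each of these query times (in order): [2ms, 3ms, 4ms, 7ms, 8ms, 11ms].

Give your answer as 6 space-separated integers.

Answer: 1 1 1 1 3 1

Derivation:
Queue lengths at query times:
  query t=2ms: backlog = 1
  query t=3ms: backlog = 1
  query t=4ms: backlog = 1
  query t=7ms: backlog = 1
  query t=8ms: backlog = 3
  query t=11ms: backlog = 1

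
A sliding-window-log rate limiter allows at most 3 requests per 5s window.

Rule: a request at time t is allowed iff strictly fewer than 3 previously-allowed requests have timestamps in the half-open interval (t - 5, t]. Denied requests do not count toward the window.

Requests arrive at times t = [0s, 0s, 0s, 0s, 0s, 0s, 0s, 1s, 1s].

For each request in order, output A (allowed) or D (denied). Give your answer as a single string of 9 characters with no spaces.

Answer: AAADDDDDD

Derivation:
Tracking allowed requests in the window:
  req#1 t=0s: ALLOW
  req#2 t=0s: ALLOW
  req#3 t=0s: ALLOW
  req#4 t=0s: DENY
  req#5 t=0s: DENY
  req#6 t=0s: DENY
  req#7 t=0s: DENY
  req#8 t=1s: DENY
  req#9 t=1s: DENY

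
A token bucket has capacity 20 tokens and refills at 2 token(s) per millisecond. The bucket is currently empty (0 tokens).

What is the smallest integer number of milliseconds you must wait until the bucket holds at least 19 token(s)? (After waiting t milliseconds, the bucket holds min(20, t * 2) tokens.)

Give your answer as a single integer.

Need t * 2 >= 19, so t >= 19/2.
Smallest integer t = ceil(19/2) = 10.

Answer: 10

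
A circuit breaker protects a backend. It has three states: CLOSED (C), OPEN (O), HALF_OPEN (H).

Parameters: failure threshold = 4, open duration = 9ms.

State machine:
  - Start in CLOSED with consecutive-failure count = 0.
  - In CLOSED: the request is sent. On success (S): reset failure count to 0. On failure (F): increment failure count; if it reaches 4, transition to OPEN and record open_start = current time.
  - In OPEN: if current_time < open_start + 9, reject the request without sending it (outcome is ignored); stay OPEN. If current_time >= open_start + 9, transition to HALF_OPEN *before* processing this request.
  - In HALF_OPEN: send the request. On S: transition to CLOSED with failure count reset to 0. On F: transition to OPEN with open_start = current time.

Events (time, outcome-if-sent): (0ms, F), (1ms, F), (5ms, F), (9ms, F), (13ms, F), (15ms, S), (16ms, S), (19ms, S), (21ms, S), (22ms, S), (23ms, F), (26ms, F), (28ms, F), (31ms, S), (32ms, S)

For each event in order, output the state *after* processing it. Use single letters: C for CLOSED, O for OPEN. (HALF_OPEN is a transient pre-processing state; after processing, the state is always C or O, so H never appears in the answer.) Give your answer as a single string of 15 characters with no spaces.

State after each event:
  event#1 t=0ms outcome=F: state=CLOSED
  event#2 t=1ms outcome=F: state=CLOSED
  event#3 t=5ms outcome=F: state=CLOSED
  event#4 t=9ms outcome=F: state=OPEN
  event#5 t=13ms outcome=F: state=OPEN
  event#6 t=15ms outcome=S: state=OPEN
  event#7 t=16ms outcome=S: state=OPEN
  event#8 t=19ms outcome=S: state=CLOSED
  event#9 t=21ms outcome=S: state=CLOSED
  event#10 t=22ms outcome=S: state=CLOSED
  event#11 t=23ms outcome=F: state=CLOSED
  event#12 t=26ms outcome=F: state=CLOSED
  event#13 t=28ms outcome=F: state=CLOSED
  event#14 t=31ms outcome=S: state=CLOSED
  event#15 t=32ms outcome=S: state=CLOSED

Answer: CCCOOOOCCCCCCCC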